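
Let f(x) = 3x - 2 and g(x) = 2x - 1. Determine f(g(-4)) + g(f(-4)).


f(g(-4)) = -29
g(f(-4)) = -29
Sum = -58

-58


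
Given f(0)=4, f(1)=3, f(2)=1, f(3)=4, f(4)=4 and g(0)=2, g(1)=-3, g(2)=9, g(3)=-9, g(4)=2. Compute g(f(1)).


-9


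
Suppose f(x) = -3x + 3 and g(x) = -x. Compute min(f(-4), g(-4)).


4


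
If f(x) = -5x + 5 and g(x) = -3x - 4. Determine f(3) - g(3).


f(3) = -10
g(3) = -13
Difference = 3

3


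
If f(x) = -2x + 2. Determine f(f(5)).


f(5) = -8
f(-8) = 18

18


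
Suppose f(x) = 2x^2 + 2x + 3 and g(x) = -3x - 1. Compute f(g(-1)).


15


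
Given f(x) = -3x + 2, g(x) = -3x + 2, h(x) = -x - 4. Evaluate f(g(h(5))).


h(5) = -9
g(-9) = 29
f(29) = -85

-85


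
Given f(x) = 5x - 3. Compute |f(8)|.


f(8) = 37
|37| = 37

37


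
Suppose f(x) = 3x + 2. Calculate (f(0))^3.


f(0) = 2
(2)^3 = 8

8


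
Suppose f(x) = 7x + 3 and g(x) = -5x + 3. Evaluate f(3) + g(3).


f(3) = 24
g(3) = -12
Sum = 12

12


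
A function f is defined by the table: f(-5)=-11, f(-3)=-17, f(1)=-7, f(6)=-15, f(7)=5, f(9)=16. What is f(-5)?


Reading from the table at x = -5

-11


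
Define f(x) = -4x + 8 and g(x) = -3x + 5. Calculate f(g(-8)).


g(-8) = 29
f(29) = -108

-108


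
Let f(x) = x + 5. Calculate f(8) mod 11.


2


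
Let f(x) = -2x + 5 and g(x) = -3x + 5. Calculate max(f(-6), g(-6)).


23


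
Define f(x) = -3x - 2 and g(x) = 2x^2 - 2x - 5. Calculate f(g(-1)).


g(-1) = -1
f(-1) = 1

1


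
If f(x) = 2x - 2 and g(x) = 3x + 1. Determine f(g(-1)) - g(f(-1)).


f(g(-1)) = -6
g(f(-1)) = -11
Difference = 5

5


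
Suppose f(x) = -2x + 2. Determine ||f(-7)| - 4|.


f(-7) = 16
|16| = 16
|16 - 4| = 12

12


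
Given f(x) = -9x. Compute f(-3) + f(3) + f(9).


-81


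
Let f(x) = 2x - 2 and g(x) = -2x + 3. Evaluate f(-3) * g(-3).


f(-3) = -8
g(-3) = 9
Product = -72

-72


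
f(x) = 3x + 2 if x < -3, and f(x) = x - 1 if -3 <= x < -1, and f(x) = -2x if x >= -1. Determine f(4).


4 satisfies x >= -1
f(4) = -8

-8


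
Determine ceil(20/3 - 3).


4


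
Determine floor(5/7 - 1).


5/7 = 0.7143
0.7143 - 1 = -0.2857
floor(-0.2857) = -1

-1


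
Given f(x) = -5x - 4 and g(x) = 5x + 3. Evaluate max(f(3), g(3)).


f(3) = -19
g(3) = 18
max = 18

18


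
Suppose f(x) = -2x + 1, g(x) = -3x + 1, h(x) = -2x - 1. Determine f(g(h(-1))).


5


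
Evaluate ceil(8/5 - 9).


8/5 = 1.6
1.6 - 9 = -7.4
ceil(-7.4) = -7

-7


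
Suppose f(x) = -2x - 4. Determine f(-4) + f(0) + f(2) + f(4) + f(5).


f(-4) = 4
f(0) = -4
f(2) = -8
f(4) = -12
f(5) = -14
Sum = -34

-34


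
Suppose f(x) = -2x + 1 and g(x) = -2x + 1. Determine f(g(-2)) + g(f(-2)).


f(g(-2)) = -9
g(f(-2)) = -9
Sum = -18

-18


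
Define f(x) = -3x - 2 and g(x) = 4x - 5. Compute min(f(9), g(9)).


f(9) = -29
g(9) = 31
min = -29

-29


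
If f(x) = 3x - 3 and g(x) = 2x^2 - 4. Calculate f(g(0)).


g(0) = -4
f(-4) = -15

-15


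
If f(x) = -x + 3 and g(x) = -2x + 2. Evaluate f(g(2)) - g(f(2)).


f(g(2)) = 5
g(f(2)) = 0
Difference = 5

5


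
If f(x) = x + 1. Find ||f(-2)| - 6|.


f(-2) = -1
|-1| = 1
|1 - 6| = 5

5


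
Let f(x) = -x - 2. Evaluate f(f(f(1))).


-3


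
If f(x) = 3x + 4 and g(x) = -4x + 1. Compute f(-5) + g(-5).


10


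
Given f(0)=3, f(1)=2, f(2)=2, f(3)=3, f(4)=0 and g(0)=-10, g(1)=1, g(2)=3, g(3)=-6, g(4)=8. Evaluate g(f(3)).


f(3) = 3
g(3) = -6

-6


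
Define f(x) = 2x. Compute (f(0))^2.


0


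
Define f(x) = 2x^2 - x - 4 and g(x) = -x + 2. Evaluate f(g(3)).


-1


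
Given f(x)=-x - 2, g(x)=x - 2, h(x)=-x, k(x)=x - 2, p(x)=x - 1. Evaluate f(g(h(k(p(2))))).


-1


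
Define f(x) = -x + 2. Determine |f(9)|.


f(9) = -7
|-7| = 7

7


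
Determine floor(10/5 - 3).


10/5 = 2
2 - 3 = -1
floor(-1) = -1

-1


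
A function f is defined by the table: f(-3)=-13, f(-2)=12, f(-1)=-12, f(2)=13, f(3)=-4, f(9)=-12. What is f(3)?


Reading from the table at x = 3

-4


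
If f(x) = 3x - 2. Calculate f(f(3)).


f(3) = 7
f(7) = 19

19


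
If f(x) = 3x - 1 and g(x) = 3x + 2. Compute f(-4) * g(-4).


f(-4) = -13
g(-4) = -10
Product = 130

130


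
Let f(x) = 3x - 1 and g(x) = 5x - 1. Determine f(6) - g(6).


-12


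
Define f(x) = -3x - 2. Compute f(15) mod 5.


3


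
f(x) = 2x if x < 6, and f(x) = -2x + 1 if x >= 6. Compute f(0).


0 satisfies x < 6
f(0) = 0

0


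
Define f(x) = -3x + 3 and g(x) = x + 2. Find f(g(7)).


g(7) = 9
f(9) = -24

-24


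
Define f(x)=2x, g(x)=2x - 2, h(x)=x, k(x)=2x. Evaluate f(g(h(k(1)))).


k(1) = 2
h(2) = 2
g(2) = 2
f(2) = 4

4


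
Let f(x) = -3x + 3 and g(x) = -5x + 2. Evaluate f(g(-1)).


g(-1) = 7
f(7) = -18

-18


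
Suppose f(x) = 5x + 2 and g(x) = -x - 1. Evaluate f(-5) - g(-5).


f(-5) = -23
g(-5) = 4
Difference = -27

-27


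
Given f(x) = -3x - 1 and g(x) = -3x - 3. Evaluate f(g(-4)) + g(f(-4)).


f(g(-4)) = -28
g(f(-4)) = -36
Sum = -64

-64


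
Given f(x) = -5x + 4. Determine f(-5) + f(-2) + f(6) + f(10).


f(-5) = 29
f(-2) = 14
f(6) = -26
f(10) = -46
Sum = -29

-29


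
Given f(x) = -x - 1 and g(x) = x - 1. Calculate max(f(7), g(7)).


f(7) = -8
g(7) = 6
max = 6

6


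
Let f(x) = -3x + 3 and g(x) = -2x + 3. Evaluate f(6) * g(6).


f(6) = -15
g(6) = -9
Product = 135

135


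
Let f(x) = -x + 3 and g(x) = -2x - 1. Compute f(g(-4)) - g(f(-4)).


f(g(-4)) = -4
g(f(-4)) = -15
Difference = 11

11


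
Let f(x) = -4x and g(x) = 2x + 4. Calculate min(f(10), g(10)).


f(10) = -40
g(10) = 24
min = -40

-40


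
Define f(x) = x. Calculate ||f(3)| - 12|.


f(3) = 3
|3| = 3
|3 - 12| = 9

9


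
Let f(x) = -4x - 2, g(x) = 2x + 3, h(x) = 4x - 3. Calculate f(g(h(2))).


h(2) = 5
g(5) = 13
f(13) = -54

-54


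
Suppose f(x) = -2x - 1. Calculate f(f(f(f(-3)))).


f(-3) = 5
f(5) = -11
f(-11) = 21
f(21) = -43

-43


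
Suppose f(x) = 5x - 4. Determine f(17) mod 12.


f(17) = 81
81 mod 12 = 9

9


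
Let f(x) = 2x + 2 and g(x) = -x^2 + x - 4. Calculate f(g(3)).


g(3) = -10
f(-10) = -18

-18


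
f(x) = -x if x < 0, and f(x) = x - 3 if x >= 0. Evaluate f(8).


8 satisfies x >= 0
f(8) = 5

5


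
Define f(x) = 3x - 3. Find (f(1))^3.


0


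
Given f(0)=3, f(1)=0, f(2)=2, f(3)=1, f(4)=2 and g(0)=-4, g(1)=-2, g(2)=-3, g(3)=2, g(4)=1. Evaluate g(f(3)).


f(3) = 1
g(1) = -2

-2


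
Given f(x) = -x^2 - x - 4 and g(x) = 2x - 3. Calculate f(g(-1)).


g(-1) = -5
f(-5) = (-1)*(-5)^2 - 1*(-5) - 4 = -24

-24


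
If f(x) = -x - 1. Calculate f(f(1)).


f(1) = -2
f(-2) = 1

1


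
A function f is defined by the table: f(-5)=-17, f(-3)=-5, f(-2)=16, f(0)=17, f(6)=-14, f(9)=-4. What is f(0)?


Reading from the table at x = 0

17


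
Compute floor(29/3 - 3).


29/3 = 9.6667
9.6667 - 3 = 6.6667
floor(6.6667) = 6

6


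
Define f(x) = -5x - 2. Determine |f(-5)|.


f(-5) = 23
|23| = 23

23


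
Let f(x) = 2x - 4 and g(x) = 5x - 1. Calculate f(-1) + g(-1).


f(-1) = -6
g(-1) = -6
Sum = -12

-12


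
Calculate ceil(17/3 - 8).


-2


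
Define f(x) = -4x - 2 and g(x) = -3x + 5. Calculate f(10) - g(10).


f(10) = -42
g(10) = -25
Difference = -17

-17


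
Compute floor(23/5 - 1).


23/5 = 4.6
4.6 - 1 = 3.6
floor(3.6) = 3

3


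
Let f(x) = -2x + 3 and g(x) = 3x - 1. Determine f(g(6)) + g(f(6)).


-59


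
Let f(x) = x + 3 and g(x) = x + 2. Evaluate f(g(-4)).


g(-4) = -2
f(-2) = 1

1


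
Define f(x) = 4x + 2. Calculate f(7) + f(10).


f(7) = 30
f(10) = 42
Sum = 72

72


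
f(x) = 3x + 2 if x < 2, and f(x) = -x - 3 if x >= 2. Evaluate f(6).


6 satisfies x >= 2
f(6) = -9

-9


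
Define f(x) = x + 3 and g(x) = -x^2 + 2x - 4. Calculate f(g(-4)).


-25


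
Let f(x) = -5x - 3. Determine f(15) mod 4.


f(15) = -78
-78 mod 4 = 2

2


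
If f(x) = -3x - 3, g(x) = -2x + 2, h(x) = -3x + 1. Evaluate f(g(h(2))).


-39


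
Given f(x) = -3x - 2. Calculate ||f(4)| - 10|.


f(4) = -14
|-14| = 14
|14 - 10| = 4

4


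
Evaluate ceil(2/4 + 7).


2/4 = 0.5
0.5 + 7 = 7.5
ceil(7.5) = 8

8


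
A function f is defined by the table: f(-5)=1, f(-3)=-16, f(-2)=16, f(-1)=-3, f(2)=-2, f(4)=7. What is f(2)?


Reading from the table at x = 2

-2


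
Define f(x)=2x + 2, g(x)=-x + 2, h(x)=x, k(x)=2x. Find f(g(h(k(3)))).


k(3) = 6
h(6) = 6
g(6) = -4
f(-4) = -6

-6


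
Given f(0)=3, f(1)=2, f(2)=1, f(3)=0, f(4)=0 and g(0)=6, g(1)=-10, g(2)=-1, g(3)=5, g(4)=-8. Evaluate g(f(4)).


6


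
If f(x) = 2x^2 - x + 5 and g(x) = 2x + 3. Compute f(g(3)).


g(3) = 9
f(9) = 2*(9)^2 - 1*(9) + 5 = 158

158


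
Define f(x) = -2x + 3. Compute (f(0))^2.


f(0) = 3
(3)^2 = 9

9


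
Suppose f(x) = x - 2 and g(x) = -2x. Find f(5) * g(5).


f(5) = 3
g(5) = -10
Product = -30

-30


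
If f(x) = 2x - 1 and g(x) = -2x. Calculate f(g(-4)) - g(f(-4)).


f(g(-4)) = 15
g(f(-4)) = 18
Difference = -3

-3


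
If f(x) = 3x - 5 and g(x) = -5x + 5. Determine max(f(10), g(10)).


25


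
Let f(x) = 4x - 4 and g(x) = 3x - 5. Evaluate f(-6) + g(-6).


f(-6) = -28
g(-6) = -23
Sum = -51

-51


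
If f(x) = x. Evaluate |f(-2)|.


f(-2) = -2
|-2| = 2

2


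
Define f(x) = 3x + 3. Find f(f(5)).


f(5) = 18
f(18) = 57

57


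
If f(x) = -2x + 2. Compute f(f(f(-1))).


f(-1) = 4
f(4) = -6
f(-6) = 14

14


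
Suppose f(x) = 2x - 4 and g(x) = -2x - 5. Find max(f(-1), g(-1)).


-3


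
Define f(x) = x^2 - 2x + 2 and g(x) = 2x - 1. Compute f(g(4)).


37


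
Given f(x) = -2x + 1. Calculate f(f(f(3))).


-21


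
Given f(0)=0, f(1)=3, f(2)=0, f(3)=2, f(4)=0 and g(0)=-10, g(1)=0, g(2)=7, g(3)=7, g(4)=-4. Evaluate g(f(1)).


f(1) = 3
g(3) = 7

7


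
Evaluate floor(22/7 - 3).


22/7 = 3.1429
3.1429 - 3 = 0.1429
floor(0.1429) = 0

0


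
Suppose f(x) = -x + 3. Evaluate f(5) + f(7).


-6


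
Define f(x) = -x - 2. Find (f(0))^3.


f(0) = -2
(-2)^3 = -8

-8


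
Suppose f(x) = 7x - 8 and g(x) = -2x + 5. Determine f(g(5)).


g(5) = -5
f(-5) = -43

-43


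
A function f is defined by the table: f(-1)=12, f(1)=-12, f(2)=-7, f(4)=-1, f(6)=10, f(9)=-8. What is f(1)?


Reading from the table at x = 1

-12


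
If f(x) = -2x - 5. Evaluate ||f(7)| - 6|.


13


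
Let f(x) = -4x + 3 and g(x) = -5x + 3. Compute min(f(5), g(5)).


f(5) = -17
g(5) = -22
min = -22

-22


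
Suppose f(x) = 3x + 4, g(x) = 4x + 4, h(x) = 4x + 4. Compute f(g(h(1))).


h(1) = 8
g(8) = 36
f(36) = 112

112


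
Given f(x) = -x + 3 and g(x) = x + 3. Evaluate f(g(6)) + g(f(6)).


f(g(6)) = -6
g(f(6)) = 0
Sum = -6

-6


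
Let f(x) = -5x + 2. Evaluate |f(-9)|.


47


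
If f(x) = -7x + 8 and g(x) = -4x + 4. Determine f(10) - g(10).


f(10) = -62
g(10) = -36
Difference = -26

-26


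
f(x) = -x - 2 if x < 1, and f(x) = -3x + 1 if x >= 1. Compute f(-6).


-6 satisfies x < 1
f(-6) = 4

4


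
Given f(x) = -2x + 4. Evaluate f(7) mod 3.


f(7) = -10
-10 mod 3 = 2

2


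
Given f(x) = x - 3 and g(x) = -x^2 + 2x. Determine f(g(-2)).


g(-2) = -8
f(-8) = -11

-11


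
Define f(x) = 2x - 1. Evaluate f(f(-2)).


-11


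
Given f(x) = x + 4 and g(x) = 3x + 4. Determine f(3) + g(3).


f(3) = 7
g(3) = 13
Sum = 20

20


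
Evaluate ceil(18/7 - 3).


18/7 = 2.5714
2.5714 - 3 = -0.4286
ceil(-0.4286) = 0

0


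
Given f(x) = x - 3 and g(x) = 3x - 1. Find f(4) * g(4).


f(4) = 1
g(4) = 11
Product = 11

11


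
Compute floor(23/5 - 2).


23/5 = 4.6
4.6 - 2 = 2.6
floor(2.6) = 2

2


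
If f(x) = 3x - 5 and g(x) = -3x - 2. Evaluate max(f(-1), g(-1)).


f(-1) = -8
g(-1) = 1
max = 1

1


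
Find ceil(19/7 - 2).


19/7 = 2.7143
2.7143 - 2 = 0.7143
ceil(0.7143) = 1

1


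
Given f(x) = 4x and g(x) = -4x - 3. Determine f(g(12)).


g(12) = -51
f(-51) = -204

-204


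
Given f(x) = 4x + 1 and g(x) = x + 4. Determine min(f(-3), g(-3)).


-11


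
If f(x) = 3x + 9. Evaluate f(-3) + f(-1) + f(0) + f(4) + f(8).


f(-3) = 0
f(-1) = 6
f(0) = 9
f(4) = 21
f(8) = 33
Sum = 69

69


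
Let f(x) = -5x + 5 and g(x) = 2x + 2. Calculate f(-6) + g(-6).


f(-6) = 35
g(-6) = -10
Sum = 25

25


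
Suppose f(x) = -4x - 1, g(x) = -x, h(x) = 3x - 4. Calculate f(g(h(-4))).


h(-4) = -16
g(-16) = 16
f(16) = -65

-65


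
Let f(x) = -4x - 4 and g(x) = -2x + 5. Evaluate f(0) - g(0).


f(0) = -4
g(0) = 5
Difference = -9

-9


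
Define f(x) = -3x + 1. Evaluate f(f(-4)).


f(-4) = 13
f(13) = -38

-38


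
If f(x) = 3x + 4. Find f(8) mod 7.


0


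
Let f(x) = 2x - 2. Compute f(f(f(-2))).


f(-2) = -6
f(-6) = -14
f(-14) = -30

-30


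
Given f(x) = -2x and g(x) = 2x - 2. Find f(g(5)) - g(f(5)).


f(g(5)) = -16
g(f(5)) = -22
Difference = 6

6


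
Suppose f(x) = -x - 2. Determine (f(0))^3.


-8


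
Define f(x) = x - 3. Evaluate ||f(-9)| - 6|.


f(-9) = -12
|-12| = 12
|12 - 6| = 6

6


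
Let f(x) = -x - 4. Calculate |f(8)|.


f(8) = -12
|-12| = 12

12


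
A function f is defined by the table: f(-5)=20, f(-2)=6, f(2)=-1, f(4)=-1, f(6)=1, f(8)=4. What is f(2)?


Reading from the table at x = 2

-1


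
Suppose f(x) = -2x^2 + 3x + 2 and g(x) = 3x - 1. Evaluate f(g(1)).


g(1) = 2
f(2) = (-2)*(2)^2 + 3*(2) + 2 = 0

0


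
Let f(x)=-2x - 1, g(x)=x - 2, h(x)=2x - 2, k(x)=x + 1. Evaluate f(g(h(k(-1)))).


k(-1) = 0
h(0) = -2
g(-2) = -4
f(-4) = 7

7


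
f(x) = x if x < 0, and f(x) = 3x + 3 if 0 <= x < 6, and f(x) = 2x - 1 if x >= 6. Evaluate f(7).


13


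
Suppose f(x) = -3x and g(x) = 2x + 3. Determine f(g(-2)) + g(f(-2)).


18


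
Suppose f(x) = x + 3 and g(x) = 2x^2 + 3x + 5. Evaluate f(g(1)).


g(1) = 10
f(10) = 13

13


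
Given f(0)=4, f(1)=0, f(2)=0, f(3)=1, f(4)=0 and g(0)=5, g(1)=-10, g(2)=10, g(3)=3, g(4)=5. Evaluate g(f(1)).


f(1) = 0
g(0) = 5

5


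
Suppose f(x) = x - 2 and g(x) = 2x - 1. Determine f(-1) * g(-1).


f(-1) = -3
g(-1) = -3
Product = 9

9


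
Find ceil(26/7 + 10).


26/7 = 3.7143
3.7143 + 10 = 13.7143
ceil(13.7143) = 14

14


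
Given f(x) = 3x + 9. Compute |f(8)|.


f(8) = 33
|33| = 33

33


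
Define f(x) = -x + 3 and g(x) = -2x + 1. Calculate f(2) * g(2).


f(2) = 1
g(2) = -3
Product = -3

-3


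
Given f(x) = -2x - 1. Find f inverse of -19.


Solve -2x - 1 = -19
x = (-19 + 1) / (-2) = 9

9


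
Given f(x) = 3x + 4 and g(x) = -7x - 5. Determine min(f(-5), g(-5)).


f(-5) = -11
g(-5) = 30
min = -11

-11


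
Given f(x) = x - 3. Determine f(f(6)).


f(6) = 3
f(3) = 0

0


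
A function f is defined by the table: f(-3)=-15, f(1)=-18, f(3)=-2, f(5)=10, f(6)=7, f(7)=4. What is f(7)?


Reading from the table at x = 7

4


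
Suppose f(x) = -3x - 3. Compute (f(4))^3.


f(4) = -15
(-15)^3 = -3375

-3375


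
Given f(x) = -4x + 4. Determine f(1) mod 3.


f(1) = 0
0 mod 3 = 0

0


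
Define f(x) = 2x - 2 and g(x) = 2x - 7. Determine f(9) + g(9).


27


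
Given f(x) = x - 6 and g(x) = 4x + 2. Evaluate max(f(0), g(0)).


f(0) = -6
g(0) = 2
max = 2

2


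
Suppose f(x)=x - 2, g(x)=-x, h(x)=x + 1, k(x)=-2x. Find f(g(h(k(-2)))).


k(-2) = 4
h(4) = 5
g(5) = -5
f(-5) = -7

-7


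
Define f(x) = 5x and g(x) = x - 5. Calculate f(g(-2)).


g(-2) = -7
f(-7) = -35

-35


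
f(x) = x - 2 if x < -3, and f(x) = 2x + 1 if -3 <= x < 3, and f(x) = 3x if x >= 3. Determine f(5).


5 satisfies x >= 3
f(5) = 15

15


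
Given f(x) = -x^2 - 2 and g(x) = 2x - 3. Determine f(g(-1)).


g(-1) = -5
f(-5) = (-1)*(-5)^2 - 2 = -27

-27


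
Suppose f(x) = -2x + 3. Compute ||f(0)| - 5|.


f(0) = 3
|3| = 3
|3 - 5| = 2

2


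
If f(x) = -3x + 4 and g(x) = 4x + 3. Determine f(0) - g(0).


f(0) = 4
g(0) = 3
Difference = 1

1


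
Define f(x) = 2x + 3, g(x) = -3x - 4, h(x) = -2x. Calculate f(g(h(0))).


-5


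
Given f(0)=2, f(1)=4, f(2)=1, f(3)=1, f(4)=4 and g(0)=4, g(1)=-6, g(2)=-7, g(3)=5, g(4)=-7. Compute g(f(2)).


f(2) = 1
g(1) = -6

-6


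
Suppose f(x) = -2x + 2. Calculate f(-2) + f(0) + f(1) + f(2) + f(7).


f(-2) = 6
f(0) = 2
f(1) = 0
f(2) = -2
f(7) = -12
Sum = -6

-6


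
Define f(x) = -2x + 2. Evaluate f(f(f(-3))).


30


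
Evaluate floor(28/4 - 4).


28/4 = 7
7 - 4 = 3
floor(3) = 3

3


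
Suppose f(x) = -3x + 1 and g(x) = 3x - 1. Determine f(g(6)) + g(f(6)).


f(g(6)) = -50
g(f(6)) = -52
Sum = -102

-102


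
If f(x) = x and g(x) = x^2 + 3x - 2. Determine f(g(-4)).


2


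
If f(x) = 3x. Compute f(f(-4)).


f(-4) = -12
f(-12) = -36

-36


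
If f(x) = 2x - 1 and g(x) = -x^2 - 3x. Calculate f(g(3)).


g(3) = -18
f(-18) = -37

-37


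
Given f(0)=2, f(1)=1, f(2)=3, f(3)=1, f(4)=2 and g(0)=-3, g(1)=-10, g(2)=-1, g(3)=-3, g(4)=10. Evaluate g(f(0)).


-1


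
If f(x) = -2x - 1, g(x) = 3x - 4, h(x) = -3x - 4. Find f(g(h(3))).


h(3) = -13
g(-13) = -43
f(-43) = 85

85


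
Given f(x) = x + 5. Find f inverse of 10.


Solve x + 5 = 10
x = (10 - 5) / 1 = 5

5


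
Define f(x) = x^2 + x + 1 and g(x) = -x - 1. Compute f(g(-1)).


g(-1) = 0
f(0) = 1*(0)^2 + 1*(0) + 1 = 1

1


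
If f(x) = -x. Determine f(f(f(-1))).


f(-1) = 1
f(1) = -1
f(-1) = 1

1


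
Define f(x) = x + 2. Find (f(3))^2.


f(3) = 5
(5)^2 = 25

25


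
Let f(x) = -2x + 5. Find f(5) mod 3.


f(5) = -5
-5 mod 3 = 1

1


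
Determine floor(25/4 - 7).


25/4 = 6.25
6.25 - 7 = -0.75
floor(-0.75) = -1

-1


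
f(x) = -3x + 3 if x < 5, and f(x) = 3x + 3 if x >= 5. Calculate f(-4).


-4 satisfies x < 5
f(-4) = 15

15


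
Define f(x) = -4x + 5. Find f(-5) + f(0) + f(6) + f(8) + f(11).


f(-5) = 25
f(0) = 5
f(6) = -19
f(8) = -27
f(11) = -39
Sum = -55

-55


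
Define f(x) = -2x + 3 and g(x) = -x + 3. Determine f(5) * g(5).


f(5) = -7
g(5) = -2
Product = 14

14


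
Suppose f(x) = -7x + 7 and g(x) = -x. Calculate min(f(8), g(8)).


f(8) = -49
g(8) = -8
min = -49

-49


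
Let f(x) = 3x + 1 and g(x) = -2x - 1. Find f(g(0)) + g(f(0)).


f(g(0)) = -2
g(f(0)) = -3
Sum = -5

-5


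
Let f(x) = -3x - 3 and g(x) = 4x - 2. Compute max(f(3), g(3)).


f(3) = -12
g(3) = 10
max = 10

10


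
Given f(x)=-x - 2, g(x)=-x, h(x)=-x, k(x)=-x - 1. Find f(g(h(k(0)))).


k(0) = -1
h(-1) = 1
g(1) = -1
f(-1) = -1

-1


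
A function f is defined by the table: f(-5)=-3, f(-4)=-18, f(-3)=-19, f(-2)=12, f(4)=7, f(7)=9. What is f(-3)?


Reading from the table at x = -3

-19


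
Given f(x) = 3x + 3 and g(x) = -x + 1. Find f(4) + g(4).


12


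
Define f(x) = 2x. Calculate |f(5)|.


f(5) = 10
|10| = 10

10


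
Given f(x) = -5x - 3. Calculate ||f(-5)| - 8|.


f(-5) = 22
|22| = 22
|22 - 8| = 14

14


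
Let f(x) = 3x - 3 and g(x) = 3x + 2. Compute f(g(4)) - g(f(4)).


f(g(4)) = 39
g(f(4)) = 29
Difference = 10

10


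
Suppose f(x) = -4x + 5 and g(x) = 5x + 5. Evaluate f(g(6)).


g(6) = 35
f(35) = -135

-135


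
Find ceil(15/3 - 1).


4


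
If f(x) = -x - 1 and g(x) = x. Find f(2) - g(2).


f(2) = -3
g(2) = 2
Difference = -5

-5


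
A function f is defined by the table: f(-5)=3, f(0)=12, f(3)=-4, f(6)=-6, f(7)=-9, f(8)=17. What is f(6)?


Reading from the table at x = 6

-6


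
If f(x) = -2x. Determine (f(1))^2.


f(1) = -2
(-2)^2 = 4

4


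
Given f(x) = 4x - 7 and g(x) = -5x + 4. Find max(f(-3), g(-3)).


f(-3) = -19
g(-3) = 19
max = 19

19


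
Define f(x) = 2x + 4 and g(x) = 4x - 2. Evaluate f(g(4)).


g(4) = 14
f(14) = 32

32


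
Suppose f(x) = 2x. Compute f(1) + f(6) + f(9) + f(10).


f(1) = 2
f(6) = 12
f(9) = 18
f(10) = 20
Sum = 52

52


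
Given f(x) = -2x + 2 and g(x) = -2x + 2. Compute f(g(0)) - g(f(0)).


0


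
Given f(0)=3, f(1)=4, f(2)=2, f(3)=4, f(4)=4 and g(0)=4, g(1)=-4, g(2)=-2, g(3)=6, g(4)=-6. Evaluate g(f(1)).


-6


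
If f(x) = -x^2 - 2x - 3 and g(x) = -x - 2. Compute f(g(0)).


-3


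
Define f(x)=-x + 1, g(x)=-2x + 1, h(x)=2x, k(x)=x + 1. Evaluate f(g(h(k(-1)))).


k(-1) = 0
h(0) = 0
g(0) = 1
f(1) = 0

0


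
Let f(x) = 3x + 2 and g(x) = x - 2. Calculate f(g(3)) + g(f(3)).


14


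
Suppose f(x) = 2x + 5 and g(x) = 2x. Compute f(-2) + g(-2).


-3


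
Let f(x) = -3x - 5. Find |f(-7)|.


f(-7) = 16
|16| = 16

16


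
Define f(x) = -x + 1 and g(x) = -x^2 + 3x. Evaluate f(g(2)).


g(2) = 2
f(2) = -1

-1


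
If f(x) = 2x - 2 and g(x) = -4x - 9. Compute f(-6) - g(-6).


f(-6) = -14
g(-6) = 15
Difference = -29

-29


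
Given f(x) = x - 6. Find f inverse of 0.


6


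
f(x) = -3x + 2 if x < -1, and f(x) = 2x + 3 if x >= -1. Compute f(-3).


-3 satisfies x < -1
f(-3) = 11

11


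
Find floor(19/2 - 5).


19/2 = 9.5
9.5 - 5 = 4.5
floor(4.5) = 4

4


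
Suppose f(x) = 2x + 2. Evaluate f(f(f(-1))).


f(-1) = 0
f(0) = 2
f(2) = 6

6


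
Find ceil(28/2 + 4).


28/2 = 14
14 + 4 = 18
ceil(18) = 18

18


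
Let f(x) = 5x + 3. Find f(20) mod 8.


f(20) = 103
103 mod 8 = 7

7


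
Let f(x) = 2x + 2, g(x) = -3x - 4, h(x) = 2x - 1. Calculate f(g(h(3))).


-36


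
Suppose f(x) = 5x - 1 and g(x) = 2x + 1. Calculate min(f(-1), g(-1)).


f(-1) = -6
g(-1) = -1
min = -6

-6


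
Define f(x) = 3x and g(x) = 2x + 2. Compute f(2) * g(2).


f(2) = 6
g(2) = 6
Product = 36

36


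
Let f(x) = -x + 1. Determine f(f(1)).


f(1) = 0
f(0) = 1

1


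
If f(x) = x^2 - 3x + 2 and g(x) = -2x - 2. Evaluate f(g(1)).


g(1) = -4
f(-4) = 1*(-4)^2 - 3*(-4) + 2 = 30

30


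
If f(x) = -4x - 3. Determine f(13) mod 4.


f(13) = -55
-55 mod 4 = 1

1


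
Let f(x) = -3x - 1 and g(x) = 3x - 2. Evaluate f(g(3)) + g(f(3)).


f(g(3)) = -22
g(f(3)) = -32
Sum = -54

-54


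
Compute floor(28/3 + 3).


12


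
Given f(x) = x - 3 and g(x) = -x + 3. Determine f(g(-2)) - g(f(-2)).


-6


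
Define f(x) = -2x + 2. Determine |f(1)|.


f(1) = 0
|0| = 0

0


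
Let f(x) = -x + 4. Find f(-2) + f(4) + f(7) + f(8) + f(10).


f(-2) = 6
f(4) = 0
f(7) = -3
f(8) = -4
f(10) = -6
Sum = -7

-7


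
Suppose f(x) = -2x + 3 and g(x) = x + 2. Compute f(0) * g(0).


f(0) = 3
g(0) = 2
Product = 6

6


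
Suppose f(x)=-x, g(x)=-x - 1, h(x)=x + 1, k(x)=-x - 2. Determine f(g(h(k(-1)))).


k(-1) = -1
h(-1) = 0
g(0) = -1
f(-1) = 1

1


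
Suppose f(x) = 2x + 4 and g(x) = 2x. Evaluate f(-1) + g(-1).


f(-1) = 2
g(-1) = -2
Sum = 0

0


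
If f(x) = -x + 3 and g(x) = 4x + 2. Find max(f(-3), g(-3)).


f(-3) = 6
g(-3) = -10
max = 6

6


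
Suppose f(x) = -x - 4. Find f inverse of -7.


Solve -x - 4 = -7
x = (-7 + 4) / (-1) = 3

3


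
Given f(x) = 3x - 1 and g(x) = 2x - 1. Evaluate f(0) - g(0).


f(0) = -1
g(0) = -1
Difference = 0

0


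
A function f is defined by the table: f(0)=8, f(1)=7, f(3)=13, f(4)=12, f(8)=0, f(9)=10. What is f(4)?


Reading from the table at x = 4

12


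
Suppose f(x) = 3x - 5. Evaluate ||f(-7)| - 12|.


f(-7) = -26
|-26| = 26
|26 - 12| = 14

14


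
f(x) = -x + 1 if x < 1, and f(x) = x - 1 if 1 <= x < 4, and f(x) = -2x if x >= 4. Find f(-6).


-6 satisfies x < 1
f(-6) = 7

7


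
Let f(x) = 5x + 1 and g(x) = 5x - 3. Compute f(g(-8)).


g(-8) = -43
f(-43) = -214

-214


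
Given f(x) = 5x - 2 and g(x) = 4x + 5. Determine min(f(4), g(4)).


f(4) = 18
g(4) = 21
min = 18

18


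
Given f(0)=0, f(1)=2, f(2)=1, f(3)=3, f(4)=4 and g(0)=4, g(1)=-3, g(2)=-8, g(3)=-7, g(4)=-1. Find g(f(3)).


f(3) = 3
g(3) = -7

-7


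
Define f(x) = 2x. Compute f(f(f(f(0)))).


f(0) = 0
f(0) = 0
f(0) = 0
f(0) = 0

0


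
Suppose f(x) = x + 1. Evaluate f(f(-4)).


f(-4) = -3
f(-3) = -2

-2


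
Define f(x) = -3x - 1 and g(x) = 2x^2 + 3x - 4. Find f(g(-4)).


-49


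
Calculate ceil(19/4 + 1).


19/4 = 4.75
4.75 + 1 = 5.75
ceil(5.75) = 6

6


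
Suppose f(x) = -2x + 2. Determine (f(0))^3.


f(0) = 2
(2)^3 = 8

8


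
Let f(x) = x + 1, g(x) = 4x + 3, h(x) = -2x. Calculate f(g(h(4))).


h(4) = -8
g(-8) = -29
f(-29) = -28

-28


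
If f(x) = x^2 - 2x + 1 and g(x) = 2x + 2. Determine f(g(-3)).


g(-3) = -4
f(-4) = 1*(-4)^2 - 2*(-4) + 1 = 25

25


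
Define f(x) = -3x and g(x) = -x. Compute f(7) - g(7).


f(7) = -21
g(7) = -7
Difference = -14

-14


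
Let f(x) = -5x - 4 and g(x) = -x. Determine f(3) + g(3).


-22


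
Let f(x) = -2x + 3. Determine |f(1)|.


f(1) = 1
|1| = 1

1


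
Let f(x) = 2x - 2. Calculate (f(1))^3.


f(1) = 0
(0)^3 = 0

0


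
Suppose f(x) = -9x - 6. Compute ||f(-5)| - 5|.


f(-5) = 39
|39| = 39
|39 - 5| = 34

34


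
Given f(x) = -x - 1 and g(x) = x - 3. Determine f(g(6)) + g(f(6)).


f(g(6)) = -4
g(f(6)) = -10
Sum = -14

-14


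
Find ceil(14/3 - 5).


0


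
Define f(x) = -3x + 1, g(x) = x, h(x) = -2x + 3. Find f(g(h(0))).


h(0) = 3
g(3) = 3
f(3) = -8

-8


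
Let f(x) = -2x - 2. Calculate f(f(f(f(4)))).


74


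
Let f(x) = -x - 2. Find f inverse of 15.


Solve -x - 2 = 15
x = (15 + 2) / (-1) = -17

-17


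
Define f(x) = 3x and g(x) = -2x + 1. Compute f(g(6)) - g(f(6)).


f(g(6)) = -33
g(f(6)) = -35
Difference = 2

2


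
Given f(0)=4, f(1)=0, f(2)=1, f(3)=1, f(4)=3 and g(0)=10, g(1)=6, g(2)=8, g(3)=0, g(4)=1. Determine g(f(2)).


f(2) = 1
g(1) = 6

6


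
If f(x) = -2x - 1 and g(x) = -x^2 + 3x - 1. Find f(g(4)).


g(4) = -5
f(-5) = 9

9


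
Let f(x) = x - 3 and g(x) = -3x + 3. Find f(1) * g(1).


f(1) = -2
g(1) = 0
Product = 0

0


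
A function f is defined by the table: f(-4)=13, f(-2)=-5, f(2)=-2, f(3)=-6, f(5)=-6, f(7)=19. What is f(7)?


Reading from the table at x = 7

19


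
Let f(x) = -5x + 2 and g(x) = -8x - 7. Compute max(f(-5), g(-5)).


f(-5) = 27
g(-5) = 33
max = 33

33


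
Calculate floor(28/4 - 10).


-3


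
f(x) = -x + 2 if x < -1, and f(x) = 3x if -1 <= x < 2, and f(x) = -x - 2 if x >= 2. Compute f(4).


4 satisfies x >= 2
f(4) = -6

-6


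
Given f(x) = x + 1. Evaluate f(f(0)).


f(0) = 1
f(1) = 2

2


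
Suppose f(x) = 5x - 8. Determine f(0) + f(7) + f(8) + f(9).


f(0) = -8
f(7) = 27
f(8) = 32
f(9) = 37
Sum = 88

88


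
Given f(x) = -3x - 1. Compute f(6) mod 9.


8


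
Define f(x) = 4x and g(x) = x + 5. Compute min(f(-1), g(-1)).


f(-1) = -4
g(-1) = 4
min = -4

-4


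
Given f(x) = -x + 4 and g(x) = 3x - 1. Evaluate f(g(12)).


-31


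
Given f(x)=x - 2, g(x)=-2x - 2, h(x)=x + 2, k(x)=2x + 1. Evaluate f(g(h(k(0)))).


k(0) = 1
h(1) = 3
g(3) = -8
f(-8) = -10

-10


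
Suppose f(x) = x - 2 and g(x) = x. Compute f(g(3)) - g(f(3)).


f(g(3)) = 1
g(f(3)) = 1
Difference = 0

0


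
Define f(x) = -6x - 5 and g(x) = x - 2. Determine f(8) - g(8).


f(8) = -53
g(8) = 6
Difference = -59

-59


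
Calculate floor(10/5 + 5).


7


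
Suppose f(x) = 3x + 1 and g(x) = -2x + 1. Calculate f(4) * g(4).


f(4) = 13
g(4) = -7
Product = -91

-91


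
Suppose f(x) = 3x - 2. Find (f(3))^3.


f(3) = 7
(7)^3 = 343

343


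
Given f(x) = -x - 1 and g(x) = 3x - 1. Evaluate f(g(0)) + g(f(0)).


f(g(0)) = 0
g(f(0)) = -4
Sum = -4

-4


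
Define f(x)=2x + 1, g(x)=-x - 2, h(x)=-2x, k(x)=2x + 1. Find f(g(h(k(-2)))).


k(-2) = -3
h(-3) = 6
g(6) = -8
f(-8) = -15

-15


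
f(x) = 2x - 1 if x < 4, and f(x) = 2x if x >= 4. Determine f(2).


3


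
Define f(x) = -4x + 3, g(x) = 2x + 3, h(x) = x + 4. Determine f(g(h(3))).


h(3) = 7
g(7) = 17
f(17) = -65

-65


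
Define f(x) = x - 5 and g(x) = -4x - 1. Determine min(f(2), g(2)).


f(2) = -3
g(2) = -9
min = -9

-9


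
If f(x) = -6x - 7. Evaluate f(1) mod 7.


f(1) = -13
-13 mod 7 = 1

1


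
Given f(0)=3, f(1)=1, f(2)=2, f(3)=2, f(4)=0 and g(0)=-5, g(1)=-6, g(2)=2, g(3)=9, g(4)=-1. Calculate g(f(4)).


-5


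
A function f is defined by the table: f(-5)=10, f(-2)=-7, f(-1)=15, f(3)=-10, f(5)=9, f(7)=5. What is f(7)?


5


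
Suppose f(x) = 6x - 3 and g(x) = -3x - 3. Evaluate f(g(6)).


g(6) = -21
f(-21) = -129

-129


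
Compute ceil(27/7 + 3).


27/7 = 3.8571
3.8571 + 3 = 6.8571
ceil(6.8571) = 7

7


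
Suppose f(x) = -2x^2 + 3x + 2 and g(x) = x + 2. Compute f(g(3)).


-33


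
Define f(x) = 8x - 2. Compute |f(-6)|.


f(-6) = -50
|-50| = 50

50


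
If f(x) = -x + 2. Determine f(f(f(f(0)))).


f(0) = 2
f(2) = 0
f(0) = 2
f(2) = 0

0


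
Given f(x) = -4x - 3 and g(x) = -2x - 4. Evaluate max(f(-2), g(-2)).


f(-2) = 5
g(-2) = 0
max = 5

5


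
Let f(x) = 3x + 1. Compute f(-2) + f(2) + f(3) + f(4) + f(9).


f(-2) = -5
f(2) = 7
f(3) = 10
f(4) = 13
f(9) = 28
Sum = 53

53


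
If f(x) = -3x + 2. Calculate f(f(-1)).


f(-1) = 5
f(5) = -13

-13


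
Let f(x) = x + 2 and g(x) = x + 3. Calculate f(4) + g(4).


f(4) = 6
g(4) = 7
Sum = 13

13


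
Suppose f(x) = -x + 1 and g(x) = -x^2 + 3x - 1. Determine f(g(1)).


0


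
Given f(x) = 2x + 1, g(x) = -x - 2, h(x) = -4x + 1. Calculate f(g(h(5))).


35


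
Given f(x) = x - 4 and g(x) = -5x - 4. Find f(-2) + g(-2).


0


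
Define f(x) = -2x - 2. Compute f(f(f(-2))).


10


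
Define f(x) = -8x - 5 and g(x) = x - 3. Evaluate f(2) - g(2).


f(2) = -21
g(2) = -1
Difference = -20

-20


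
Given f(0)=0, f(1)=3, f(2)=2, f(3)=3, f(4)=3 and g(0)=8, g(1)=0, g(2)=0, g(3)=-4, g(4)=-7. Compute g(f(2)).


f(2) = 2
g(2) = 0

0


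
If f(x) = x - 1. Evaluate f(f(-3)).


f(-3) = -4
f(-4) = -5

-5


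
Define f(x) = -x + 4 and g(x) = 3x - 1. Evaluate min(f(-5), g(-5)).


-16


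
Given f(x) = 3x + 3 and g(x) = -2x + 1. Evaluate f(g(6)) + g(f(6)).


f(g(6)) = -30
g(f(6)) = -41
Sum = -71

-71


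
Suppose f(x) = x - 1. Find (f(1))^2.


f(1) = 0
(0)^2 = 0

0


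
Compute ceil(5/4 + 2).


5/4 = 1.25
1.25 + 2 = 3.25
ceil(3.25) = 4

4


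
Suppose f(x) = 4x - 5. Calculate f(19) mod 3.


f(19) = 71
71 mod 3 = 2

2


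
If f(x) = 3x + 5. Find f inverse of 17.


Solve 3x + 5 = 17
x = (17 - 5) / 3 = 4

4


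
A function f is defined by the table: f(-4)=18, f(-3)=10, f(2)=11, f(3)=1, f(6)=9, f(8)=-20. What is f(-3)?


Reading from the table at x = -3

10


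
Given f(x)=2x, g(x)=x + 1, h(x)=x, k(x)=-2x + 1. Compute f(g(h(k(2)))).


k(2) = -3
h(-3) = -3
g(-3) = -2
f(-2) = -4

-4


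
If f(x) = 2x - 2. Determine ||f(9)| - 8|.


f(9) = 16
|16| = 16
|16 - 8| = 8

8


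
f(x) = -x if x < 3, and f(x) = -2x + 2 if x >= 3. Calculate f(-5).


5


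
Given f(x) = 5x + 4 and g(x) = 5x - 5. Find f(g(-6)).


g(-6) = -35
f(-35) = -171

-171


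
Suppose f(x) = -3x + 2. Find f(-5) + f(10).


-11


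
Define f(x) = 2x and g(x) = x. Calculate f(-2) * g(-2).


f(-2) = -4
g(-2) = -2
Product = 8

8


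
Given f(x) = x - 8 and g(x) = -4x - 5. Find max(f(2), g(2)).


f(2) = -6
g(2) = -13
max = -6

-6


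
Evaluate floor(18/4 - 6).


18/4 = 4.5
4.5 - 6 = -1.5
floor(-1.5) = -2

-2


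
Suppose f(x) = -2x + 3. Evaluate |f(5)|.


7


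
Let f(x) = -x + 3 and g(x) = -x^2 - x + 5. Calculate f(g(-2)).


g(-2) = 3
f(3) = 0

0


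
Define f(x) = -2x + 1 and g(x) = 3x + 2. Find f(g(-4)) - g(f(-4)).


f(g(-4)) = 21
g(f(-4)) = 29
Difference = -8

-8


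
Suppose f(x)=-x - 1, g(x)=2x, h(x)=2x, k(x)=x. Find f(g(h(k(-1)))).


k(-1) = -1
h(-1) = -2
g(-2) = -4
f(-4) = 3

3


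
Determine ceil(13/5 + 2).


13/5 = 2.6
2.6 + 2 = 4.6
ceil(4.6) = 5

5


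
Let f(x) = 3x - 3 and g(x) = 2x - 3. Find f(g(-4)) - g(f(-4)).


f(g(-4)) = -36
g(f(-4)) = -33
Difference = -3

-3


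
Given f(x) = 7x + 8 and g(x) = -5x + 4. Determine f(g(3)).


g(3) = -11
f(-11) = -69

-69


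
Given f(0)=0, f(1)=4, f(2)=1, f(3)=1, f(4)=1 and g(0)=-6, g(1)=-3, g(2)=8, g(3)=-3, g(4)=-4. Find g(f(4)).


f(4) = 1
g(1) = -3

-3


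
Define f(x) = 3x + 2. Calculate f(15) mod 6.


f(15) = 47
47 mod 6 = 5

5


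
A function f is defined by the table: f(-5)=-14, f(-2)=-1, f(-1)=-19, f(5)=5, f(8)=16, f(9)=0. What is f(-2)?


Reading from the table at x = -2

-1


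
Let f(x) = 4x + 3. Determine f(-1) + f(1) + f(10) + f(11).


f(-1) = -1
f(1) = 7
f(10) = 43
f(11) = 47
Sum = 96

96


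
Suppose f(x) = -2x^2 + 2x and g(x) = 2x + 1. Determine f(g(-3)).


g(-3) = -5
f(-5) = (-2)*(-5)^2 + 2*(-5) = -60

-60


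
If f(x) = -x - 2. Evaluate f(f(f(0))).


f(0) = -2
f(-2) = 0
f(0) = -2

-2


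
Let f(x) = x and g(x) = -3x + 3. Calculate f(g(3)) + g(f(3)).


f(g(3)) = -6
g(f(3)) = -6
Sum = -12

-12


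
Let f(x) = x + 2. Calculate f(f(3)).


f(3) = 5
f(5) = 7

7


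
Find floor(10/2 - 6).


10/2 = 5
5 - 6 = -1
floor(-1) = -1

-1


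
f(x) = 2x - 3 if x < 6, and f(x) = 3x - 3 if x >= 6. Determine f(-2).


-2 satisfies x < 6
f(-2) = -7

-7


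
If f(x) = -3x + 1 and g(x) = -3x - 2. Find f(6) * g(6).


340


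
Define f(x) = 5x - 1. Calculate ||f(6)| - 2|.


f(6) = 29
|29| = 29
|29 - 2| = 27

27


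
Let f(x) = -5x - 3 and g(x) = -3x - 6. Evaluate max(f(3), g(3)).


f(3) = -18
g(3) = -15
max = -15

-15


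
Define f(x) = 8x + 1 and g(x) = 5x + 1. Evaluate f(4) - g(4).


f(4) = 33
g(4) = 21
Difference = 12

12


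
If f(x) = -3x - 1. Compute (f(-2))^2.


f(-2) = 5
(5)^2 = 25

25


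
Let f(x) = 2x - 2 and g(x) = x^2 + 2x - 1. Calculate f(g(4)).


g(4) = 23
f(23) = 44

44


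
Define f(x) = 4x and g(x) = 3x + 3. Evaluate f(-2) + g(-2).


-11


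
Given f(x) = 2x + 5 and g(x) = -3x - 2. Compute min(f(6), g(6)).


f(6) = 17
g(6) = -20
min = -20

-20


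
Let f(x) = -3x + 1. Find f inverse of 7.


Solve -3x + 1 = 7
x = (7 - 1) / (-3) = -2

-2


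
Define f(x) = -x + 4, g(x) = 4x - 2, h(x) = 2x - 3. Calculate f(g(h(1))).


h(1) = -1
g(-1) = -6
f(-6) = 10

10


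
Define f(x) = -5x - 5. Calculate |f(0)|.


f(0) = -5
|-5| = 5

5


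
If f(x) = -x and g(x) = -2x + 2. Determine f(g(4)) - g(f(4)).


f(g(4)) = 6
g(f(4)) = 10
Difference = -4

-4


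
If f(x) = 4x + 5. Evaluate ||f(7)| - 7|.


f(7) = 33
|33| = 33
|33 - 7| = 26

26


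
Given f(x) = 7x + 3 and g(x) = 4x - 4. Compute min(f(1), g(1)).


0


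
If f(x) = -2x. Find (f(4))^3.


f(4) = -8
(-8)^3 = -512

-512


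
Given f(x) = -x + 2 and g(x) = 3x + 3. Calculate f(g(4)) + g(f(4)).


-16


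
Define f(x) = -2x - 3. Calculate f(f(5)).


23


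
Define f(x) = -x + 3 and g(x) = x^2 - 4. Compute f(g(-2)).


g(-2) = 0
f(0) = 3

3


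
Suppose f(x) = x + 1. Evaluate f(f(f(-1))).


2


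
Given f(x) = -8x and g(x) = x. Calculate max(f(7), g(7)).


f(7) = -56
g(7) = 7
max = 7

7


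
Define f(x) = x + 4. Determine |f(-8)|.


f(-8) = -4
|-4| = 4

4


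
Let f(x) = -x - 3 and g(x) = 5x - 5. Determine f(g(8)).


g(8) = 35
f(35) = -38

-38


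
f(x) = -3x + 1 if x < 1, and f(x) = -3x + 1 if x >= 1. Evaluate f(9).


9 satisfies x >= 1
f(9) = -26

-26


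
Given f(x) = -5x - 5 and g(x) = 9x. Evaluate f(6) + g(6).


f(6) = -35
g(6) = 54
Sum = 19

19


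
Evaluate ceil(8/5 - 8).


8/5 = 1.6
1.6 - 8 = -6.4
ceil(-6.4) = -6

-6


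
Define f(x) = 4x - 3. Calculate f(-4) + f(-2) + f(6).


f(-4) = -19
f(-2) = -11
f(6) = 21
Sum = -9

-9


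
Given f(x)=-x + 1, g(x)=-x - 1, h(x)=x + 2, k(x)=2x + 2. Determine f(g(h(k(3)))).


12


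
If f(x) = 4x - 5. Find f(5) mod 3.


f(5) = 15
15 mod 3 = 0

0


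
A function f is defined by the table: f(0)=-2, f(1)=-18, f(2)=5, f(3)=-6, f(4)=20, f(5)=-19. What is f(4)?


Reading from the table at x = 4

20


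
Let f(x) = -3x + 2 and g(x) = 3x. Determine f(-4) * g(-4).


f(-4) = 14
g(-4) = -12
Product = -168

-168


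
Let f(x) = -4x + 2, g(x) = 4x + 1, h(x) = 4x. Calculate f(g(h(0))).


-2


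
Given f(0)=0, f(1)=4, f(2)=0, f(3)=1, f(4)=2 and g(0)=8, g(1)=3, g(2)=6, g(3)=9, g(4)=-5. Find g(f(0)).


8


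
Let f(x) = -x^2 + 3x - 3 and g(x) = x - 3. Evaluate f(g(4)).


g(4) = 1
f(1) = (-1)*(1)^2 + 3*(1) - 3 = -1

-1


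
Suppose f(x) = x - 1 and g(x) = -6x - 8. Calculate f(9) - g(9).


f(9) = 8
g(9) = -62
Difference = 70

70


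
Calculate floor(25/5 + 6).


11


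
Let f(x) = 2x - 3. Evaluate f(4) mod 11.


f(4) = 5
5 mod 11 = 5

5


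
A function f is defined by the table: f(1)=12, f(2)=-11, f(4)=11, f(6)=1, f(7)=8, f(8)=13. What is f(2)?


Reading from the table at x = 2

-11


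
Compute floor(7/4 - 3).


7/4 = 1.75
1.75 - 3 = -1.25
floor(-1.25) = -2

-2


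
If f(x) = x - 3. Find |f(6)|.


3


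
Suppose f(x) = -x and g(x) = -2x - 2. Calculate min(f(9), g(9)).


-20


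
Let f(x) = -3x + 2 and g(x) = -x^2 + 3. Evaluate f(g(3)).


g(3) = -6
f(-6) = 20

20


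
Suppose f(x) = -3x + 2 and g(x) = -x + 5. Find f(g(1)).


-10


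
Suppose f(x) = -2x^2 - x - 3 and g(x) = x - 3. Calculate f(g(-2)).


g(-2) = -5
f(-5) = (-2)*(-5)^2 - 1*(-5) - 3 = -48

-48


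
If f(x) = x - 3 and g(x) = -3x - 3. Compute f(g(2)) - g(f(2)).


f(g(2)) = -12
g(f(2)) = 0
Difference = -12

-12


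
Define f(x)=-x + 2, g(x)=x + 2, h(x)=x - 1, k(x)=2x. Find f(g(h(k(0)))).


k(0) = 0
h(0) = -1
g(-1) = 1
f(1) = 1

1


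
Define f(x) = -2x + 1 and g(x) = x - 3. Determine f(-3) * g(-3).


-42


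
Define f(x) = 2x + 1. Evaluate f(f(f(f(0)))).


15


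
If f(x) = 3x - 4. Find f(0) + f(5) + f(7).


24


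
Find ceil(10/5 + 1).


10/5 = 2
2 + 1 = 3
ceil(3) = 3

3


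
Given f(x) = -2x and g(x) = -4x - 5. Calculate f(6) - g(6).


f(6) = -12
g(6) = -29
Difference = 17

17


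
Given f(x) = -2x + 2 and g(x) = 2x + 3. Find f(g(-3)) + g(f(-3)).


f(g(-3)) = 8
g(f(-3)) = 19
Sum = 27

27


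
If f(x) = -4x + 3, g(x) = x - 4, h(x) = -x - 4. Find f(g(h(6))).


h(6) = -10
g(-10) = -14
f(-14) = 59

59


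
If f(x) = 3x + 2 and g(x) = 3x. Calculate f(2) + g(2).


f(2) = 8
g(2) = 6
Sum = 14

14


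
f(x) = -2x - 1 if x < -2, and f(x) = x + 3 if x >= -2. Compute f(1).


4


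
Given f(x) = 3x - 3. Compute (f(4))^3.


f(4) = 9
(9)^3 = 729

729


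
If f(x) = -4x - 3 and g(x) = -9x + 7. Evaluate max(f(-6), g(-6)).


f(-6) = 21
g(-6) = 61
max = 61

61


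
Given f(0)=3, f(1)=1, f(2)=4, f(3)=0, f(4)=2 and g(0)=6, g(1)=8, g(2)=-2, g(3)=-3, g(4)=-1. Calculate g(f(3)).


f(3) = 0
g(0) = 6

6


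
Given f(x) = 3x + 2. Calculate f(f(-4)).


f(-4) = -10
f(-10) = -28

-28


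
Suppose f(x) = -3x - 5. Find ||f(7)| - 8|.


f(7) = -26
|-26| = 26
|26 - 8| = 18

18
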